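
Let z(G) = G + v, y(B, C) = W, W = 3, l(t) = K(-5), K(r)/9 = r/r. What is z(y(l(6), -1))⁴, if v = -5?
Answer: 16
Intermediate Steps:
K(r) = 9 (K(r) = 9*(r/r) = 9*1 = 9)
l(t) = 9
y(B, C) = 3
z(G) = -5 + G (z(G) = G - 5 = -5 + G)
z(y(l(6), -1))⁴ = (-5 + 3)⁴ = (-2)⁴ = 16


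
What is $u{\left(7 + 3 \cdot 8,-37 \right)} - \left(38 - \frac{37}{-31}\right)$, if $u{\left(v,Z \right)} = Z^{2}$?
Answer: $\frac{41224}{31} \approx 1329.8$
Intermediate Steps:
$u{\left(7 + 3 \cdot 8,-37 \right)} - \left(38 - \frac{37}{-31}\right) = \left(-37\right)^{2} - \left(38 - \frac{37}{-31}\right) = 1369 + \left(37 \left(- \frac{1}{31}\right) - 38\right) = 1369 - \frac{1215}{31} = \frac{41224}{31}$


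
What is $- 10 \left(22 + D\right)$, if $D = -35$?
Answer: $130$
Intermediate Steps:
$- 10 \left(22 + D\right) = - 10 \left(22 - 35\right) = \left(-10\right) \left(-13\right) = 130$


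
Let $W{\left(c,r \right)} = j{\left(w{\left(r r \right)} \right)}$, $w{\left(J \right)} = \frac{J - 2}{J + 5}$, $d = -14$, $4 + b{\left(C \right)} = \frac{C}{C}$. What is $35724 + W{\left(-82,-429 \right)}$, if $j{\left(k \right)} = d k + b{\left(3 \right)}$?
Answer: $\frac{3285865310}{92023} \approx 35707.0$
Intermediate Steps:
$b{\left(C \right)} = -3$ ($b{\left(C \right)} = -4 + \frac{C}{C} = -4 + 1 = -3$)
$w{\left(J \right)} = \frac{-2 + J}{5 + J}$
$j{\left(k \right)} = -3 - 14 k$ ($j{\left(k \right)} = - 14 k - 3 = -3 - 14 k$)
$W{\left(c,r \right)} = -3 - \frac{14 \left(-2 + r^{2}\right)}{5 + r^{2}}$ ($W{\left(c,r \right)} = -3 - 14 \frac{-2 + r r}{5 + r r} = -3 - 14 \frac{-2 + r^{2}}{5 + r^{2}} = -3 - \frac{14 \left(-2 + r^{2}\right)}{5 + r^{2}}$)
$35724 + W{\left(-82,-429 \right)} = 35724 + \frac{13 - 17 \left(-429\right)^{2}}{5 + \left(-429\right)^{2}} = 35724 + \frac{13 - 3128697}{5 + 184041} = 35724 + \frac{13 - 3128697}{184046} = 35724 + \frac{1}{184046} \left(-3128684\right) = 35724 - \frac{1564342}{92023} = \frac{3285865310}{92023}$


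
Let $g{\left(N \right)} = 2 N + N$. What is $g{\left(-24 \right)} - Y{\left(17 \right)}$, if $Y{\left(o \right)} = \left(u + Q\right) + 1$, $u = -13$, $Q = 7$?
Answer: $-67$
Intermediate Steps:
$Y{\left(o \right)} = -5$ ($Y{\left(o \right)} = \left(-13 + 7\right) + 1 = -6 + 1 = -5$)
$g{\left(N \right)} = 3 N$
$g{\left(-24 \right)} - Y{\left(17 \right)} = 3 \left(-24\right) - -5 = -72 + 5 = -67$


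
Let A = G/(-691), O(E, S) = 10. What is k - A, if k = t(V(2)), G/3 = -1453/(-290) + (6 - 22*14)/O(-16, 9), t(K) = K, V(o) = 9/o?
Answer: 87984/20039 ≈ 4.3906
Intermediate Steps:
G = -4383/58 (G = 3*(-1453/(-290) + (6 - 22*14)/10) = 3*(-1453*(-1/290) + (6 - 308)*(⅒)) = 3*(1453/290 - 302*⅒) = 3*(1453/290 - 151/5) = 3*(-1461/58) = -4383/58 ≈ -75.569)
k = 9/2 ≈ 4.5000
A = 4383/40078 (A = -4383/58/(-691) = -4383/58*(-1/691) = 4383/40078 ≈ 0.10936)
k - A = 9/2 - 1*4383/40078 = 9/2 - 4383/40078 = 87984/20039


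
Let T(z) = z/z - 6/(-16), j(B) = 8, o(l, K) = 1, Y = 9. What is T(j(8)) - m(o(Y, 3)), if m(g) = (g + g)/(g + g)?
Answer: 3/8 ≈ 0.37500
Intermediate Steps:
m(g) = 1 (m(g) = (2*g)/((2*g)) = (2*g)*(1/(2*g)) = 1)
T(z) = 11/8 (T(z) = 1 - 6*(-1/16) = 1 + 3/8 = 11/8)
T(j(8)) - m(o(Y, 3)) = 11/8 - 1*1 = 11/8 - 1 = 3/8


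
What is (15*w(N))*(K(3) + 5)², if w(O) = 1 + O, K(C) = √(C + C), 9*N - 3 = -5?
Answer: 1085/3 + 350*√6/3 ≈ 647.44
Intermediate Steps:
N = -2/9 (N = ⅓ + (⅑)*(-5) = ⅓ - 5/9 = -2/9 ≈ -0.22222)
K(C) = √2*√C (K(C) = √(2*C) = √2*√C)
(15*w(N))*(K(3) + 5)² = (15*(1 - 2/9))*(√2*√3 + 5)² = (15*(7/9))*(√6 + 5)² = 35*(5 + √6)²/3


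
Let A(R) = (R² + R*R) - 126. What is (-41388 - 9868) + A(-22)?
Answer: -50414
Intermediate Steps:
A(R) = -126 + 2*R² (A(R) = (R² + R²) - 126 = 2*R² - 126 = -126 + 2*R²)
(-41388 - 9868) + A(-22) = (-41388 - 9868) + (-126 + 2*(-22)²) = -51256 + (-126 + 2*484) = -51256 + (-126 + 968) = -51256 + 842 = -50414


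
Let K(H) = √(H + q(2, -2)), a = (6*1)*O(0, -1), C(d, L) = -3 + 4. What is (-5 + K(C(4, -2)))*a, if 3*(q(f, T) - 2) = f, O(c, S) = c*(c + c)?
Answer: 0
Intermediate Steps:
O(c, S) = 2*c² (O(c, S) = c*(2*c) = 2*c²)
q(f, T) = 2 + f/3
C(d, L) = 1
a = 0 (a = (6*1)*(2*0²) = 6*(2*0) = 6*0 = 0)
K(H) = √(8/3 + H) (K(H) = √(H + (2 + (⅓)*2)) = √(H + (2 + ⅔)) = √(H + 8/3) = √(8/3 + H))
(-5 + K(C(4, -2)))*a = (-5 + √(24 + 9*1)/3)*0 = (-5 + √(24 + 9)/3)*0 = (-5 + √33/3)*0 = 0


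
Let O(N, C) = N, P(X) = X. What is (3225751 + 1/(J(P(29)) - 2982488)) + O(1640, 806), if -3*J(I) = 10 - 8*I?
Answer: 9625416101873/2982414 ≈ 3.2274e+6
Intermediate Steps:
J(I) = -10/3 + 8*I/3 (J(I) = -(10 - 8*I)/3 = -10/3 + 8*I/3)
(3225751 + 1/(J(P(29)) - 2982488)) + O(1640, 806) = (3225751 + 1/((-10/3 + (8/3)*29) - 2982488)) + 1640 = (3225751 + 1/((-10/3 + 232/3) - 2982488)) + 1640 = (3225751 + 1/(74 - 2982488)) + 1640 = (3225751 + 1/(-2982414)) + 1640 = (3225751 - 1/2982414) + 1640 = 9620524942913/2982414 + 1640 = 9625416101873/2982414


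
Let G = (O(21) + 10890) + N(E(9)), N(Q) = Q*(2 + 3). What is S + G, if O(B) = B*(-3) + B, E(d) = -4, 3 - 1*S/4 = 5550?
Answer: -11360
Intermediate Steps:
S = -22188 (S = 12 - 4*5550 = 12 - 22200 = -22188)
O(B) = -2*B (O(B) = -3*B + B = -2*B)
N(Q) = 5*Q (N(Q) = Q*5 = 5*Q)
G = 10828 (G = (-2*21 + 10890) + 5*(-4) = (-42 + 10890) - 20 = 10848 - 20 = 10828)
S + G = -22188 + 10828 = -11360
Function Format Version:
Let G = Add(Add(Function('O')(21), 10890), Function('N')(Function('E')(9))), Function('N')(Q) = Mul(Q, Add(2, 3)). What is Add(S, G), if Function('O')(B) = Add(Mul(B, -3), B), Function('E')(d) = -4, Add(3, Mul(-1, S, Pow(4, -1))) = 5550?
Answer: -11360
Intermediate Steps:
S = -22188 (S = Add(12, Mul(-4, 5550)) = Add(12, -22200) = -22188)
Function('O')(B) = Mul(-2, B) (Function('O')(B) = Add(Mul(-3, B), B) = Mul(-2, B))
Function('N')(Q) = Mul(5, Q) (Function('N')(Q) = Mul(Q, 5) = Mul(5, Q))
G = 10828 (G = Add(Add(Mul(-2, 21), 10890), Mul(5, -4)) = Add(Add(-42, 10890), -20) = Add(10848, -20) = 10828)
Add(S, G) = Add(-22188, 10828) = -11360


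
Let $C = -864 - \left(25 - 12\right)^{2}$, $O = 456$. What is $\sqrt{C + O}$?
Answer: $i \sqrt{577} \approx 24.021 i$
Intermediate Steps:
$C = -1033$ ($C = -864 - 13^{2} = -864 - 169 = -1033$)
$\sqrt{C + O} = \sqrt{-1033 + 456} = \sqrt{-577} = i \sqrt{577}$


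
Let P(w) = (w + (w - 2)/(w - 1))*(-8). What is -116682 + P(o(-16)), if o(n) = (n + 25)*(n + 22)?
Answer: -6207458/53 ≈ -1.1712e+5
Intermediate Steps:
o(n) = (22 + n)*(25 + n) (o(n) = (25 + n)*(22 + n) = (22 + n)*(25 + n))
P(w) = -8*w - 8*(-2 + w)/(-1 + w) (P(w) = (w + (-2 + w)/(-1 + w))*(-8) = -8*w - 8*(-2 + w)/(-1 + w))
-116682 + P(o(-16)) = -116682 + 8*(2 - (550 + (-16)² + 47*(-16))²)/(-1 + (550 + (-16)² + 47*(-16))) = -116682 + 8*(2 - (550 + 256 - 752)²)/(-1 + (550 + 256 - 752)) = -116682 + 8*(2 - 1*54²)/(-1 + 54) = -116682 + 8*(2 - 1*2916)/53 = -116682 + 8*(1/53)*(2 - 2916) = -116682 + 8*(1/53)*(-2914) = -116682 - 23312/53 = -6207458/53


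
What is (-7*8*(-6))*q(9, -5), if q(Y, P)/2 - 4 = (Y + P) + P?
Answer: 2016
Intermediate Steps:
q(Y, P) = 8 + 2*Y + 4*P (q(Y, P) = 8 + 2*((Y + P) + P) = 8 + 2*((P + Y) + P) = 8 + 2*(Y + 2*P) = 8 + (2*Y + 4*P) = 8 + 2*Y + 4*P)
(-7*8*(-6))*q(9, -5) = (-7*8*(-6))*(8 + 2*9 + 4*(-5)) = (-56*(-6))*(8 + 18 - 20) = 336*6 = 2016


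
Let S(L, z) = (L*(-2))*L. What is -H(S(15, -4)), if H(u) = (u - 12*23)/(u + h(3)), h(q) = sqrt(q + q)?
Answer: -54450/33749 - 121*sqrt(6)/33749 ≈ -1.6222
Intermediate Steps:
S(L, z) = -2*L**2 (S(L, z) = (-2*L)*L = -2*L**2)
h(q) = sqrt(2)*sqrt(q) (h(q) = sqrt(2*q) = sqrt(2)*sqrt(q))
H(u) = (-276 + u)/(u + sqrt(6)) (H(u) = (u - 12*23)/(u + sqrt(2)*sqrt(3)) = (u - 276)/(u + sqrt(6)) = (-276 + u)/(u + sqrt(6)))
-H(S(15, -4)) = -(-276 - 2*15**2)/(-2*15**2 + sqrt(6)) = -(-276 - 2*225)/(-2*225 + sqrt(6)) = -(-276 - 450)/(-450 + sqrt(6)) = -(-726)/(-450 + sqrt(6)) = 726/(-450 + sqrt(6))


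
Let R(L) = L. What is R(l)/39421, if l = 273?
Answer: 273/39421 ≈ 0.0069252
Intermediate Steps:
R(l)/39421 = 273/39421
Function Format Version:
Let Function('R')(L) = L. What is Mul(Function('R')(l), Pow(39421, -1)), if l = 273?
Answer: Rational(273, 39421) ≈ 0.0069252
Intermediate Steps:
Mul(Function('R')(l), Pow(39421, -1)) = Mul(273, Pow(39421, -1)) = Mul(273, Rational(1, 39421)) = Rational(273, 39421)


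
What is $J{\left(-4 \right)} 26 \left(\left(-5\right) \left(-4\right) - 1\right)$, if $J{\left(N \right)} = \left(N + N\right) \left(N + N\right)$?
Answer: $31616$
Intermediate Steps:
$J{\left(N \right)} = 4 N^{2}$ ($J{\left(N \right)} = 2 N 2 N = 4 N^{2}$)
$J{\left(-4 \right)} 26 \left(\left(-5\right) \left(-4\right) - 1\right) = 4 \left(-4\right)^{2} \cdot 26 \left(\left(-5\right) \left(-4\right) - 1\right) = 4 \cdot 16 \cdot 26 \left(20 - 1\right) = 64 \cdot 26 \cdot 19 = 1664 \cdot 19 = 31616$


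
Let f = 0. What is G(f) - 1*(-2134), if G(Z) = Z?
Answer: 2134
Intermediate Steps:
G(f) - 1*(-2134) = 0 - 1*(-2134) = 0 + 2134 = 2134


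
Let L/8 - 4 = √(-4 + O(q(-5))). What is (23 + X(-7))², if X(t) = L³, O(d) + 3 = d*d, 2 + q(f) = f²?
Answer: 54956380004881 + 5673297807360*√58 ≈ 9.8163e+13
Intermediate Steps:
q(f) = -2 + f²
O(d) = -3 + d² (O(d) = -3 + d*d = -3 + d²)
L = 32 + 24*√58 (L = 32 + 8*√(-4 + (-3 + (-2 + (-5)²)²)) = 32 + 8*√(-4 + (-3 + (-2 + 25)²)) = 32 + 8*√(-4 + (-3 + 23²)) = 32 + 8*√(-4 + (-3 + 529)) = 32 + 8*√(-4 + 526) = 32 + 8*√522 = 32 + 8*(3*√58) = 32 + 24*√58 ≈ 214.78)
X(t) = (32 + 24*√58)³
(23 + X(-7))² = (23 + (3239936 + 875520*√58))² = (3239959 + 875520*√58)²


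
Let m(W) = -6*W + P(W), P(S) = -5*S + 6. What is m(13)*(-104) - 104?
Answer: 14144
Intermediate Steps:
P(S) = 6 - 5*S
m(W) = 6 - 11*W (m(W) = -6*W + (6 - 5*W) = 6 - 11*W)
m(13)*(-104) - 104 = (6 - 11*13)*(-104) - 104 = (6 - 143)*(-104) - 104 = -137*(-104) - 104 = 14248 - 104 = 14144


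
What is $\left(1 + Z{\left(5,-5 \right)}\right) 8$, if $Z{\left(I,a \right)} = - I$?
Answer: $-32$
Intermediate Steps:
$\left(1 + Z{\left(5,-5 \right)}\right) 8 = \left(1 - 5\right) 8 = \left(-4\right) 8 = -32$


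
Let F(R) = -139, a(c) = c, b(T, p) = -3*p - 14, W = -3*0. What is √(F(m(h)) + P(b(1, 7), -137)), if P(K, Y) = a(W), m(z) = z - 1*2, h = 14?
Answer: I*√139 ≈ 11.79*I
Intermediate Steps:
m(z) = -2 + z (m(z) = z - 2 = -2 + z)
W = 0
b(T, p) = -14 - 3*p
P(K, Y) = 0
√(F(m(h)) + P(b(1, 7), -137)) = √(-139 + 0) = √(-139) = I*√139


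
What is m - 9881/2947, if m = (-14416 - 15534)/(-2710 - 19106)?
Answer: -63650623/32145876 ≈ -1.9801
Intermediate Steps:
m = 14975/10908 (m = -29950/(-21816) = -29950*(-1/21816) = 14975/10908 ≈ 1.3728)
m - 9881/2947 = 14975/10908 - 9881/2947 = -63650623/32145876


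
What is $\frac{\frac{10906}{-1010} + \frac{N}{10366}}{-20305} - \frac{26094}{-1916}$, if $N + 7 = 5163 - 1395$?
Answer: $\frac{346715003654586}{25457226944425} \approx 13.62$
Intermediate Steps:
$N = 3761$ ($N = -7 + \left(5163 - 1395\right) = -7 + 3768 = 3761$)
$\frac{\frac{10906}{-1010} + \frac{N}{10366}}{-20305} - \frac{26094}{-1916} = \frac{\frac{10906}{-1010} + \frac{3761}{10366}}{-20305} - \frac{26094}{-1916} = \left(10906 \left(- \frac{1}{1010}\right) + 3761 \cdot \frac{1}{10366}\right) \left(- \frac{1}{20305}\right) - - \frac{13047}{958} = \left(- \frac{5453}{505} + \frac{3761}{10366}\right) \left(- \frac{1}{20305}\right) + \frac{13047}{958} = \left(- \frac{54626493}{5234830}\right) \left(- \frac{1}{20305}\right) + \frac{13047}{958} = \frac{54626493}{106293223150} + \frac{13047}{958} = \frac{346715003654586}{25457226944425}$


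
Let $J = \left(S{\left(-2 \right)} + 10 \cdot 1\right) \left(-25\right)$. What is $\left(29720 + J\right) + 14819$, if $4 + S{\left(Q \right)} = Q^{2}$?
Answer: $44289$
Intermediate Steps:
$S{\left(Q \right)} = -4 + Q^{2}$
$J = -250$ ($J = \left(\left(-4 + \left(-2\right)^{2}\right) + 10 \cdot 1\right) \left(-25\right) = \left(\left(-4 + 4\right) + 10\right) \left(-25\right) = \left(0 + 10\right) \left(-25\right) = 10 \left(-25\right) = -250$)
$\left(29720 + J\right) + 14819 = \left(29720 - 250\right) + 14819 = 29470 + 14819 = 44289$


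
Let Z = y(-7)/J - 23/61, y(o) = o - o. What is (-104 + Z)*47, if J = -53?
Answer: -299249/61 ≈ -4905.7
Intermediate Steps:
y(o) = 0
Z = -23/61 (Z = 0/(-53) - 23/61 = 0*(-1/53) - 23*1/61 = 0 - 23/61 = -23/61 ≈ -0.37705)
(-104 + Z)*47 = (-104 - 23/61)*47 = -6367/61*47 = -299249/61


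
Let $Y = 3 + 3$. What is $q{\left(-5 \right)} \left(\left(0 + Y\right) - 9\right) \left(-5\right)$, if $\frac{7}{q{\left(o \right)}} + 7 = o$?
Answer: $- \frac{35}{4} \approx -8.75$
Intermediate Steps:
$q{\left(o \right)} = \frac{7}{-7 + o}$
$Y = 6$
$q{\left(-5 \right)} \left(\left(0 + Y\right) - 9\right) \left(-5\right) = \frac{7}{-7 - 5} \left(\left(0 + 6\right) - 9\right) \left(-5\right) = \frac{7}{-12} \left(6 - 9\right) \left(-5\right) = 7 \left(- \frac{1}{12}\right) \left(-3\right) \left(-5\right) = \left(- \frac{7}{12}\right) \left(-3\right) \left(-5\right) = \frac{7}{4} \left(-5\right) = - \frac{35}{4}$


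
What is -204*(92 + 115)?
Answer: -42228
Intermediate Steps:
-204*(92 + 115) = -204*207 = -42228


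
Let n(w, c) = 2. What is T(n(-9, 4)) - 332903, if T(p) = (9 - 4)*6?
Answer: -332873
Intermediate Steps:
T(p) = 30 (T(p) = 5*6 = 30)
T(n(-9, 4)) - 332903 = 30 - 332903 = -332873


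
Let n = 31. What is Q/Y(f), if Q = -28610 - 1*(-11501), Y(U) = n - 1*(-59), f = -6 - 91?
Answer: -1901/10 ≈ -190.10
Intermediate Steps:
f = -97
Y(U) = 90 (Y(U) = 31 - 1*(-59) = 31 + 59 = 90)
Q = -17109 (Q = -28610 + 11501 = -17109)
Q/Y(f) = -17109/90 = -17109*1/90 = -1901/10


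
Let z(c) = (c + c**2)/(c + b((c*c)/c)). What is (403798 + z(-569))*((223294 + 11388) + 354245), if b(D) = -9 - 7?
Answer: 46309025727142/195 ≈ 2.3748e+11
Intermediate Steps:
b(D) = -16
z(c) = (c + c**2)/(-16 + c) (z(c) = (c + c**2)/(c - 16) = (c + c**2)/(-16 + c))
(403798 + z(-569))*((223294 + 11388) + 354245) = (403798 - 569*(1 - 569)/(-16 - 569))*((223294 + 11388) + 354245) = (403798 - 569*(-568)/(-585))*(234682 + 354245) = (403798 - 569*(-1/585)*(-568))*588927 = (403798 - 323192/585)*588927 = (235898638/585)*588927 = 46309025727142/195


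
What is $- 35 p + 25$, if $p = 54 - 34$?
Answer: $-675$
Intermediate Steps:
$p = 20$ ($p = 54 - 34 = 20$)
$- 35 p + 25 = \left(-35\right) 20 + 25 = -700 + 25 = -675$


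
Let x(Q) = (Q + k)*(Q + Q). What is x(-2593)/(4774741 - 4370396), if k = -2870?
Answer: 28331118/404345 ≈ 70.067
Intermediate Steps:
x(Q) = 2*Q*(-2870 + Q) (x(Q) = (Q - 2870)*(Q + Q) = (-2870 + Q)*(2*Q) = 2*Q*(-2870 + Q))
x(-2593)/(4774741 - 4370396) = (2*(-2593)*(-2870 - 2593))/(4774741 - 4370396) = (2*(-2593)*(-5463))/404345 = 28331118*(1/404345) = 28331118/404345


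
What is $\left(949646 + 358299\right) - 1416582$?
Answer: $-108637$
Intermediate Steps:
$\left(949646 + 358299\right) - 1416582 = 1307945 - 1416582 = -108637$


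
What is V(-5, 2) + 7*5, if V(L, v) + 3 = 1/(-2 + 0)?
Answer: 63/2 ≈ 31.500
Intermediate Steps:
V(L, v) = -7/2 (V(L, v) = -3 + 1/(-2 + 0) = -3 + 1/(-2) = -3 - ½ = -7/2)
V(-5, 2) + 7*5 = -7/2 + 7*5 = -7/2 + 35 = 63/2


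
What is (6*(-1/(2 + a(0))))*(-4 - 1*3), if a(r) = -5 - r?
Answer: -14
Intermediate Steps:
(6*(-1/(2 + a(0))))*(-4 - 1*3) = (6*(-1/(2 + (-5 - 1*0))))*(-4 - 1*3) = (6*(-1/(2 + (-5 + 0))))*(-4 - 3) = (6*(-1/(2 - 5)))*(-7) = (6*(-1/(-3)))*(-7) = (6*(-1/3*(-1)))*(-7) = (6*(1/3))*(-7) = 2*(-7) = -14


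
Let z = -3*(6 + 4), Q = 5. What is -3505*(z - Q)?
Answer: 122675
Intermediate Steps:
z = -30 (z = -3*10 = -30)
-3505*(z - Q) = -3505*(-30 - 1*5) = -3505*(-30 - 5) = -3505*(-35) = 122675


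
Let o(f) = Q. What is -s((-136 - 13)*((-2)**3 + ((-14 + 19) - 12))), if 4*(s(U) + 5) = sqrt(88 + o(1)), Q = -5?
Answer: 5 - sqrt(83)/4 ≈ 2.7224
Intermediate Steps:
o(f) = -5
s(U) = -5 + sqrt(83)/4 (s(U) = -5 + sqrt(88 - 5)/4 = -5 + sqrt(83)/4)
-s((-136 - 13)*((-2)**3 + ((-14 + 19) - 12))) = -(-5 + sqrt(83)/4) = 5 - sqrt(83)/4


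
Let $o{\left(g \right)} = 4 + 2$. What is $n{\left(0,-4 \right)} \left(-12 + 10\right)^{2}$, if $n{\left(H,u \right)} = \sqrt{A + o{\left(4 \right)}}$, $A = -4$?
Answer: $4 \sqrt{2} \approx 5.6569$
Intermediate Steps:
$o{\left(g \right)} = 6$
$n{\left(H,u \right)} = \sqrt{2}$ ($n{\left(H,u \right)} = \sqrt{-4 + 6} = \sqrt{2}$)
$n{\left(0,-4 \right)} \left(-12 + 10\right)^{2} = \sqrt{2} \left(-12 + 10\right)^{2} = \sqrt{2} \left(-2\right)^{2} = \sqrt{2} \cdot 4 = 4 \sqrt{2}$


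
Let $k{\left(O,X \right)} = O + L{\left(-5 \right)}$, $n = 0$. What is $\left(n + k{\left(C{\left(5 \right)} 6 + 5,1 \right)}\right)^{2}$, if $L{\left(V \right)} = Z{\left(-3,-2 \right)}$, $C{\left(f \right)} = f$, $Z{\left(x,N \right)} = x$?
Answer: $1024$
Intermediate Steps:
$L{\left(V \right)} = -3$
$k{\left(O,X \right)} = -3 + O$ ($k{\left(O,X \right)} = O - 3 = -3 + O$)
$\left(n + k{\left(C{\left(5 \right)} 6 + 5,1 \right)}\right)^{2} = \left(0 + \left(-3 + \left(5 \cdot 6 + 5\right)\right)\right)^{2} = \left(0 + \left(-3 + \left(30 + 5\right)\right)\right)^{2} = \left(0 + \left(-3 + 35\right)\right)^{2} = \left(0 + 32\right)^{2} = 32^{2} = 1024$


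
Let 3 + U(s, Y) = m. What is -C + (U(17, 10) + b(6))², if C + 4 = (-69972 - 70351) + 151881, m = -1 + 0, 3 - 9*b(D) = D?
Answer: -103817/9 ≈ -11535.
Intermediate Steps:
b(D) = ⅓ - D/9
m = -1
U(s, Y) = -4 (U(s, Y) = -3 - 1 = -4)
C = 11554 (C = -4 + ((-69972 - 70351) + 151881) = -4 + (-140323 + 151881) = -4 + 11558 = 11554)
-C + (U(17, 10) + b(6))² = -1*11554 + (-4 + (⅓ - ⅑*6))² = -11554 + (-4 + (⅓ - ⅔))² = -11554 + (-4 - ⅓)² = -11554 + (-13/3)² = -11554 + 169/9 = -103817/9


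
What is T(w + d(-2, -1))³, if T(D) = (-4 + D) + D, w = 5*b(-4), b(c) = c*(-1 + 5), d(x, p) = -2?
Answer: -4741632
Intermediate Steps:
b(c) = 4*c (b(c) = c*4 = 4*c)
w = -80 (w = 5*(4*(-4)) = 5*(-16) = -80)
T(D) = -4 + 2*D
T(w + d(-2, -1))³ = (-4 + 2*(-80 - 2))³ = (-4 + 2*(-82))³ = (-4 - 164)³ = (-168)³ = -4741632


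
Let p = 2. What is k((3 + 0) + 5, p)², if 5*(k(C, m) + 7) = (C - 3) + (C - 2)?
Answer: 576/25 ≈ 23.040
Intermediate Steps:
k(C, m) = -8 + 2*C/5 (k(C, m) = -7 + ((C - 3) + (C - 2))/5 = -7 + ((-3 + C) + (-2 + C))/5 = -7 + (-5 + 2*C)/5 = -7 + (-1 + 2*C/5) = -8 + 2*C/5)
k((3 + 0) + 5, p)² = (-8 + 2*((3 + 0) + 5)/5)² = (-8 + 2*(3 + 5)/5)² = (-8 + (⅖)*8)² = (-8 + 16/5)² = (-24/5)² = 576/25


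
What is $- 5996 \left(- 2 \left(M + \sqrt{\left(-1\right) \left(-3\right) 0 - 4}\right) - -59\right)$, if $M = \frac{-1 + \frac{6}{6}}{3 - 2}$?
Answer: $-353764 + 23984 i \approx -3.5376 \cdot 10^{5} + 23984.0 i$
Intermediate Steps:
$M = 0$ ($M = \frac{-1 + 6 \cdot \frac{1}{6}}{1} = \left(-1 + 1\right) 1 = 0 \cdot 1 = 0$)
$- 5996 \left(- 2 \left(M + \sqrt{\left(-1\right) \left(-3\right) 0 - 4}\right) - -59\right) = - 5996 \left(- 2 \left(0 + \sqrt{\left(-1\right) \left(-3\right) 0 - 4}\right) - -59\right) = - 5996 \left(- 2 \left(0 + \sqrt{3 \cdot 0 - 4}\right) + 59\right) = - 5996 \left(- 2 \left(0 + \sqrt{0 - 4}\right) + 59\right) = - 5996 \left(- 2 \left(0 + \sqrt{-4}\right) + 59\right) = - 5996 \left(- 2 \left(0 + 2 i\right) + 59\right) = - 5996 \left(- 2 \cdot 2 i + 59\right) = - 5996 \left(- 4 i + 59\right) = - 5996 \left(59 - 4 i\right) = -353764 + 23984 i$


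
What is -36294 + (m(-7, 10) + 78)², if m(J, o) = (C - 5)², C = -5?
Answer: -4610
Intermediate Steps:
m(J, o) = 100 (m(J, o) = (-5 - 5)² = (-10)² = 100)
-36294 + (m(-7, 10) + 78)² = -36294 + (100 + 78)² = -36294 + 178² = -36294 + 31684 = -4610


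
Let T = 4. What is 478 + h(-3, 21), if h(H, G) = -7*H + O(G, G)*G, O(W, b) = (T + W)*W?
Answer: 11524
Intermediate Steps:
O(W, b) = W*(4 + W) (O(W, b) = (4 + W)*W = W*(4 + W))
h(H, G) = -7*H + G²*(4 + G) (h(H, G) = -7*H + (G*(4 + G))*G = -7*H + G²*(4 + G))
478 + h(-3, 21) = 478 + (-7*(-3) + 21²*(4 + 21)) = 478 + (21 + 441*25) = 478 + (21 + 11025) = 478 + 11046 = 11524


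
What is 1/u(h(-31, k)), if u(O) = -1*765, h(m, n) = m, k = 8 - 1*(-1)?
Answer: -1/765 ≈ -0.0013072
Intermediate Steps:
k = 9 (k = 8 + 1 = 9)
u(O) = -765
1/u(h(-31, k)) = 1/(-765) = -1/765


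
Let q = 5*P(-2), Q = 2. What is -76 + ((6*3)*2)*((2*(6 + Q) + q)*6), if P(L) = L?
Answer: 1220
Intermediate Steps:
q = -10 (q = 5*(-2) = -10)
-76 + ((6*3)*2)*((2*(6 + Q) + q)*6) = -76 + ((6*3)*2)*((2*(6 + 2) - 10)*6) = -76 + (18*2)*((2*8 - 10)*6) = -76 + 36*((16 - 10)*6) = -76 + 36*(6*6) = -76 + 36*36 = -76 + 1296 = 1220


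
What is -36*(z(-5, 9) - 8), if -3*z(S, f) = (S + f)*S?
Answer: 48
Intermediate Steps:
z(S, f) = -S*(S + f)/3 (z(S, f) = -(S + f)*S/3 = -S*(S + f)/3)
-36*(z(-5, 9) - 8) = -36*(-1/3*(-5)*(-5 + 9) - 8) = -36*(-1/3*(-5)*4 - 8) = -36*(20/3 - 8) = -36*(-4/3) = 48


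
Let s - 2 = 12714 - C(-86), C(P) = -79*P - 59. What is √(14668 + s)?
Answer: √20649 ≈ 143.70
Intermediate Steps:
C(P) = -59 - 79*P
s = 5981 (s = 2 + (12714 - (-59 - 79*(-86))) = 2 + (12714 - (-59 + 6794)) = 2 + (12714 - 1*6735) = 2 + (12714 - 6735) = 2 + 5979 = 5981)
√(14668 + s) = √(14668 + 5981) = √20649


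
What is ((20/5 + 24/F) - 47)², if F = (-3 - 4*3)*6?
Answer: 421201/225 ≈ 1872.0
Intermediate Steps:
F = -90 (F = (-3 - 12)*6 = -15*6 = -90)
((20/5 + 24/F) - 47)² = ((20/5 + 24/(-90)) - 47)² = ((20*(⅕) + 24*(-1/90)) - 47)² = ((4 - 4/15) - 47)² = (56/15 - 47)² = (-649/15)² = 421201/225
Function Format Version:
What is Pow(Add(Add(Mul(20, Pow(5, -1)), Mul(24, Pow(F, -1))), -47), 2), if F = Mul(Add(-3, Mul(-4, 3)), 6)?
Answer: Rational(421201, 225) ≈ 1872.0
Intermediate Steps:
F = -90 (F = Mul(Add(-3, -12), 6) = Mul(-15, 6) = -90)
Pow(Add(Add(Mul(20, Pow(5, -1)), Mul(24, Pow(F, -1))), -47), 2) = Pow(Add(Add(Mul(20, Pow(5, -1)), Mul(24, Pow(-90, -1))), -47), 2) = Pow(Add(Add(Mul(20, Rational(1, 5)), Mul(24, Rational(-1, 90))), -47), 2) = Pow(Add(Add(4, Rational(-4, 15)), -47), 2) = Pow(Add(Rational(56, 15), -47), 2) = Pow(Rational(-649, 15), 2) = Rational(421201, 225)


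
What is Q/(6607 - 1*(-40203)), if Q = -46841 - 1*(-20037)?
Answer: -13402/23405 ≈ -0.57261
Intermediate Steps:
Q = -26804 (Q = -46841 + 20037 = -26804)
Q/(6607 - 1*(-40203)) = -26804/(6607 - 1*(-40203)) = -26804/(6607 + 40203) = -26804/46810 = -26804*1/46810 = -13402/23405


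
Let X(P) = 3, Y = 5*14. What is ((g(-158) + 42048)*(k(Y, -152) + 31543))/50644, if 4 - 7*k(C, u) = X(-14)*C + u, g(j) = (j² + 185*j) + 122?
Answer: 2091798572/88627 ≈ 23602.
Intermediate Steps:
Y = 70
g(j) = 122 + j² + 185*j
k(C, u) = 4/7 - 3*C/7 - u/7 (k(C, u) = 4/7 - (3*C + u)/7 = 4/7 - (u + 3*C)/7 = 4/7 + (-3*C/7 - u/7) = 4/7 - 3*C/7 - u/7)
((g(-158) + 42048)*(k(Y, -152) + 31543))/50644 = (((122 + (-158)² + 185*(-158)) + 42048)*((4/7 - 3/7*70 - ⅐*(-152)) + 31543))/50644 = (((122 + 24964 - 29230) + 42048)*((4/7 - 30 + 152/7) + 31543))*(1/50644) = ((-4144 + 42048)*(-54/7 + 31543))*(1/50644) = (37904*(220747/7))*(1/50644) = (8367194288/7)*(1/50644) = 2091798572/88627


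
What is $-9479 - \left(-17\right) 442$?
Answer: $-1965$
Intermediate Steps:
$-9479 - \left(-17\right) 442 = -9479 - -7514 = -9479 + 7514 = -1965$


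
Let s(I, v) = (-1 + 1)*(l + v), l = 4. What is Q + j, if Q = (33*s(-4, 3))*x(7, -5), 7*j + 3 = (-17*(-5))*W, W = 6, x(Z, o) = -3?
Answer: 507/7 ≈ 72.429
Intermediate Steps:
s(I, v) = 0 (s(I, v) = (-1 + 1)*(4 + v) = 0*(4 + v) = 0)
j = 507/7 (j = -3/7 + (-17*(-5)*6)/7 = -3/7 + (85*6)/7 = -3/7 + (⅐)*510 = -3/7 + 510/7 = 507/7 ≈ 72.429)
Q = 0 (Q = (33*0)*(-3) = 0*(-3) = 0)
Q + j = 0 + 507/7 = 507/7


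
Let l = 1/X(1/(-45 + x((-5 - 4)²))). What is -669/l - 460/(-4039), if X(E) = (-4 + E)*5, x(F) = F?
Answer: 644003875/48468 ≈ 13287.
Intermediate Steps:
X(E) = -20 + 5*E
l = -36/715 (l = 1/(-20 + 5/(-45 + (-5 - 4)²)) = 1/(-20 + 5/(-45 + (-9)²)) = 1/(-20 + 5/(-45 + 81)) = 1/(-20 + 5/36) = 1/(-715/36) = -36/715 ≈ -0.050350)
-669/l - 460/(-4039) = -669/(-36/715) - 460/(-4039) = -669*(-715/36) - 460*(-1/4039) = 159445/12 + 460/4039 = 644003875/48468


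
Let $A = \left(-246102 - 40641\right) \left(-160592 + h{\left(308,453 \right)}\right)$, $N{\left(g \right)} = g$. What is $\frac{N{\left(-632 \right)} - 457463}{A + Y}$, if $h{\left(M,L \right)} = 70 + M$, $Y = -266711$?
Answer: $- \frac{41645}{4176361481} \approx -9.9716 \cdot 10^{-6}$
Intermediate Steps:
$A = 45940243002$ ($A = \left(-246102 - 40641\right) \left(-160592 + \left(70 + 308\right)\right) = - 286743 \left(-160592 + 378\right) = \left(-286743\right) \left(-160214\right) = 45940243002$)
$\frac{N{\left(-632 \right)} - 457463}{A + Y} = \frac{-632 - 457463}{45940243002 - 266711} = - \frac{458095}{45939976291} = \left(-458095\right) \frac{1}{45939976291} = - \frac{41645}{4176361481}$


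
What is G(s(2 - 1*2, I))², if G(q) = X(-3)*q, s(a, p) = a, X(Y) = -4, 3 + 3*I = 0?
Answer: 0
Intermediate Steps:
I = -1 (I = -1 + (⅓)*0 = -1 + 0 = -1)
G(q) = -4*q
G(s(2 - 1*2, I))² = (-4*(2 - 1*2))² = (-4*(2 - 2))² = (-4*0)² = 0² = 0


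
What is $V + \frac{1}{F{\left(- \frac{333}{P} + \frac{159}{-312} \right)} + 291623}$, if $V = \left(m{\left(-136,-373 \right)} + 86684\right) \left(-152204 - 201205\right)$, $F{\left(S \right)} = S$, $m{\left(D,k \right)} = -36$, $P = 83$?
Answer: $- \frac{77083711825941028928}{2517250705} \approx -3.0622 \cdot 10^{10}$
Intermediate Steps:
$V = -30622183032$ ($V = \left(-36 + 86684\right) \left(-152204 - 201205\right) = 86648 \left(-353409\right) = -30622183032$)
$V + \frac{1}{F{\left(- \frac{333}{P} + \frac{159}{-312} \right)} + 291623} = -30622183032 + \frac{1}{\left(- \frac{333}{83} + \frac{159}{-312}\right) + 291623} = -30622183032 + \frac{1}{\left(\left(-333\right) \frac{1}{83} + 159 \left(- \frac{1}{312}\right)\right) + 291623} = -30622183032 + \frac{1}{\left(- \frac{333}{83} - \frac{53}{104}\right) + 291623} = -30622183032 + \frac{1}{- \frac{39031}{8632} + 291623} = -30622183032 + \frac{1}{\frac{2517250705}{8632}} = -30622183032 + \frac{8632}{2517250705} = - \frac{77083711825941028928}{2517250705}$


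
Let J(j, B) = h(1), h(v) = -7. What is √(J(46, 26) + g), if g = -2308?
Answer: I*√2315 ≈ 48.114*I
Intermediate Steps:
J(j, B) = -7
√(J(46, 26) + g) = √(-7 - 2308) = √(-2315) = I*√2315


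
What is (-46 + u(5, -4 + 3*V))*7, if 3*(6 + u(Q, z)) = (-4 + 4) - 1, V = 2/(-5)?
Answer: -1099/3 ≈ -366.33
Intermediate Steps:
V = -⅖ (V = 2*(-⅕) = -⅖ ≈ -0.40000)
u(Q, z) = -19/3 (u(Q, z) = -6 + ((-4 + 4) - 1)/3 = -6 + (0 - 1)/3 = -6 + (⅓)*(-1) = -6 - ⅓ = -19/3)
(-46 + u(5, -4 + 3*V))*7 = (-46 - 19/3)*7 = -157/3*7 = -1099/3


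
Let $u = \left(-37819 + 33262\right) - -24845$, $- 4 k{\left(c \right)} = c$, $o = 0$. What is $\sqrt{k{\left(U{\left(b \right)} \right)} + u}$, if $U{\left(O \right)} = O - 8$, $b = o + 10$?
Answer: $\frac{5 \sqrt{3246}}{2} \approx 142.43$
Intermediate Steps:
$b = 10$ ($b = 0 + 10 = 10$)
$U{\left(O \right)} = -8 + O$
$k{\left(c \right)} = - \frac{c}{4}$
$u = 20288$ ($u = -4557 + \left(-79 + 24924\right) = -4557 + 24845 = 20288$)
$\sqrt{k{\left(U{\left(b \right)} \right)} + u} = \sqrt{- \frac{-8 + 10}{4} + 20288} = \sqrt{\left(- \frac{1}{4}\right) 2 + 20288} = \sqrt{- \frac{1}{2} + 20288} = \sqrt{\frac{40575}{2}} = \frac{5 \sqrt{3246}}{2}$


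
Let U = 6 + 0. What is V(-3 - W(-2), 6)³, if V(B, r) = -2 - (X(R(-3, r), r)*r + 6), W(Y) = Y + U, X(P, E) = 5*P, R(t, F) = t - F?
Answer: 17984728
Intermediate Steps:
U = 6
W(Y) = 6 + Y (W(Y) = Y + 6 = 6 + Y)
V(B, r) = -8 - r*(-15 - 5*r) (V(B, r) = -2 - ((5*(-3 - r))*r + 6) = -2 - ((-15 - 5*r)*r + 6) = -2 - (r*(-15 - 5*r) + 6) = -2 - (6 + r*(-15 - 5*r)) = -2 + (-6 - r*(-15 - 5*r)) = -8 - r*(-15 - 5*r))
V(-3 - W(-2), 6)³ = (-8 + 5*6*(3 + 6))³ = (-8 + 5*6*9)³ = (-8 + 270)³ = 262³ = 17984728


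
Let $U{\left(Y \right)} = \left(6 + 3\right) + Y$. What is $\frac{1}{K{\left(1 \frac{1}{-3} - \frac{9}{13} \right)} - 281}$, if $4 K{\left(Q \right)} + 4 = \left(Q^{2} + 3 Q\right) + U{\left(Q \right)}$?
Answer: $- \frac{6084}{1706639} \approx -0.0035649$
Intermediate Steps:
$U{\left(Y \right)} = 9 + Y$
$K{\left(Q \right)} = \frac{5}{4} + Q + \frac{Q^{2}}{4}$ ($K{\left(Q \right)} = -1 + \frac{\left(Q^{2} + 3 Q\right) + \left(9 + Q\right)}{4} = -1 + \frac{9 + Q^{2} + 4 Q}{4} = -1 + \left(\frac{9}{4} + Q + \frac{Q^{2}}{4}\right) = \frac{5}{4} + Q + \frac{Q^{2}}{4}$)
$\frac{1}{K{\left(1 \frac{1}{-3} - \frac{9}{13} \right)} - 281} = \frac{1}{\left(\frac{5}{4} + \left(1 \frac{1}{-3} - \frac{9}{13}\right) + \frac{\left(1 \frac{1}{-3} - \frac{9}{13}\right)^{2}}{4}\right) - 281} = \frac{1}{\left(\frac{5}{4} + \left(1 \left(- \frac{1}{3}\right) - \frac{9}{13}\right) + \frac{\left(1 \left(- \frac{1}{3}\right) - \frac{9}{13}\right)^{2}}{4}\right) - 281} = \frac{1}{\left(\frac{5}{4} - \frac{40}{39} + \frac{\left(- \frac{1}{3} - \frac{9}{13}\right)^{2}}{4}\right) - 281} = \frac{1}{\left(\frac{5}{4} - \frac{40}{39} + \frac{\left(- \frac{40}{39}\right)^{2}}{4}\right) - 281} = \frac{1}{\left(\frac{5}{4} - \frac{40}{39} + \frac{1}{4} \cdot \frac{1600}{1521}\right) - 281} = \frac{1}{\left(\frac{5}{4} - \frac{40}{39} + \frac{400}{1521}\right) - 281} = \frac{1}{\frac{2965}{6084} - 281} = \frac{1}{- \frac{1706639}{6084}} = - \frac{6084}{1706639}$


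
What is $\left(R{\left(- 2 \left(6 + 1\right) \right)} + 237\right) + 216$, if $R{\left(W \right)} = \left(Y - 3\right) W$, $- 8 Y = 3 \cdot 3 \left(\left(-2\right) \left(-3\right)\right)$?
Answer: $\frac{1179}{2} \approx 589.5$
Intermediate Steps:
$Y = - \frac{27}{4}$ ($Y = - \frac{3 \cdot 3 \left(\left(-2\right) \left(-3\right)\right)}{8} = - \frac{9 \cdot 6}{8} = \left(- \frac{1}{8}\right) 54 = - \frac{27}{4} \approx -6.75$)
$R{\left(W \right)} = - \frac{39 W}{4}$ ($R{\left(W \right)} = \left(- \frac{27}{4} - 3\right) W = - \frac{39 W}{4}$)
$\left(R{\left(- 2 \left(6 + 1\right) \right)} + 237\right) + 216 = \left(- \frac{39 \left(- 2 \left(6 + 1\right)\right)}{4} + 237\right) + 216 = \left(- \frac{39 \left(\left(-2\right) 7\right)}{4} + 237\right) + 216 = \left(\left(- \frac{39}{4}\right) \left(-14\right) + 237\right) + 216 = \left(\frac{273}{2} + 237\right) + 216 = \frac{747}{2} + 216 = \frac{1179}{2}$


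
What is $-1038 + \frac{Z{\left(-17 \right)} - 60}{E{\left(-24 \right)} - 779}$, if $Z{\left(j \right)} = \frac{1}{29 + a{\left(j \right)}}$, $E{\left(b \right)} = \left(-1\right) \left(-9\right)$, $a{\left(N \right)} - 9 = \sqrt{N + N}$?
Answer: $\frac{- 799200 \sqrt{34} + 30369601 i}{770 \left(\sqrt{34} - 38 i\right)} \approx -1037.9 + 5.0664 \cdot 10^{-6} i$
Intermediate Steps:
$a{\left(N \right)} = 9 + \sqrt{2} \sqrt{N}$ ($a{\left(N \right)} = 9 + \sqrt{N + N} = 9 + \sqrt{2 N} = 9 + \sqrt{2} \sqrt{N}$)
$E{\left(b \right)} = 9$
$Z{\left(j \right)} = \frac{1}{38 + \sqrt{2} \sqrt{j}}$ ($Z{\left(j \right)} = \frac{1}{29 + \left(9 + \sqrt{2} \sqrt{j}\right)} = \frac{1}{38 + \sqrt{2} \sqrt{j}}$)
$-1038 + \frac{Z{\left(-17 \right)} - 60}{E{\left(-24 \right)} - 779} = -1038 + \frac{\frac{1}{38 + \sqrt{2} \sqrt{-17}} - 60}{9 - 779} = -1038 + \frac{\frac{1}{38 + \sqrt{2} i \sqrt{17}} - 60}{-770} = -1038 + \left(\frac{1}{38 + i \sqrt{34}} - 60\right) \left(- \frac{1}{770}\right) = -1038 + \left(-60 + \frac{1}{38 + i \sqrt{34}}\right) \left(- \frac{1}{770}\right) = -1038 + \left(\frac{6}{77} - \frac{1}{770 \left(38 + i \sqrt{34}\right)}\right) = - \frac{79920}{77} - \frac{1}{770 \left(38 + i \sqrt{34}\right)}$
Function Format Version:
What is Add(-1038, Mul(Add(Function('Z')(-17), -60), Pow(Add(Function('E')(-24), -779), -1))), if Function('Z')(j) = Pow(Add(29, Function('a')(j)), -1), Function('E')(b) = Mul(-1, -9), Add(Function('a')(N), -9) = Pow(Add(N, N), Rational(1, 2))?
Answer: Mul(Rational(1, 770), Pow(Add(Pow(34, Rational(1, 2)), Mul(-38, I)), -1), Add(Mul(-799200, Pow(34, Rational(1, 2))), Mul(30369601, I))) ≈ Add(-1037.9, Mul(5.0664e-6, I))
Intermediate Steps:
Function('a')(N) = Add(9, Mul(Pow(2, Rational(1, 2)), Pow(N, Rational(1, 2)))) (Function('a')(N) = Add(9, Pow(Add(N, N), Rational(1, 2))) = Add(9, Pow(Mul(2, N), Rational(1, 2))) = Add(9, Mul(Pow(2, Rational(1, 2)), Pow(N, Rational(1, 2)))))
Function('E')(b) = 9
Function('Z')(j) = Pow(Add(38, Mul(Pow(2, Rational(1, 2)), Pow(j, Rational(1, 2)))), -1) (Function('Z')(j) = Pow(Add(29, Add(9, Mul(Pow(2, Rational(1, 2)), Pow(j, Rational(1, 2))))), -1) = Pow(Add(38, Mul(Pow(2, Rational(1, 2)), Pow(j, Rational(1, 2)))), -1))
Add(-1038, Mul(Add(Function('Z')(-17), -60), Pow(Add(Function('E')(-24), -779), -1))) = Add(-1038, Mul(Add(Pow(Add(38, Mul(Pow(2, Rational(1, 2)), Pow(-17, Rational(1, 2)))), -1), -60), Pow(Add(9, -779), -1))) = Add(-1038, Mul(Add(Pow(Add(38, Mul(Pow(2, Rational(1, 2)), Mul(I, Pow(17, Rational(1, 2))))), -1), -60), Pow(-770, -1))) = Add(-1038, Mul(Add(Pow(Add(38, Mul(I, Pow(34, Rational(1, 2)))), -1), -60), Rational(-1, 770))) = Add(-1038, Mul(Add(-60, Pow(Add(38, Mul(I, Pow(34, Rational(1, 2)))), -1)), Rational(-1, 770))) = Add(-1038, Add(Rational(6, 77), Mul(Rational(-1, 770), Pow(Add(38, Mul(I, Pow(34, Rational(1, 2)))), -1)))) = Add(Rational(-79920, 77), Mul(Rational(-1, 770), Pow(Add(38, Mul(I, Pow(34, Rational(1, 2)))), -1)))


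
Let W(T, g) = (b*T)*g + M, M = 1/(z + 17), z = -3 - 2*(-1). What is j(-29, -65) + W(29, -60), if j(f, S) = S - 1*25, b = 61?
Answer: -1699679/16 ≈ -1.0623e+5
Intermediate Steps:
z = -1 (z = -3 + 2 = -1)
M = 1/16 (M = 1/(-1 + 17) = 1/16 ≈ 0.062500)
j(f, S) = -25 + S (j(f, S) = S - 25 = -25 + S)
W(T, g) = 1/16 + 61*T*g (W(T, g) = (61*T)*g + 1/16 = 61*T*g + 1/16 = 1/16 + 61*T*g)
j(-29, -65) + W(29, -60) = (-25 - 65) + (1/16 + 61*29*(-60)) = -90 + (1/16 - 106140) = -90 - 1698239/16 = -1699679/16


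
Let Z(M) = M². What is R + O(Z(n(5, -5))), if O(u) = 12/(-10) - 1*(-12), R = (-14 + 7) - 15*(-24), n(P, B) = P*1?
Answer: 1819/5 ≈ 363.80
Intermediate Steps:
n(P, B) = P
R = 353 (R = -7 + 360 = 353)
O(u) = 54/5 (O(u) = 12*(-⅒) + 12 = -6/5 + 12 = 54/5)
R + O(Z(n(5, -5))) = 353 + 54/5 = 1819/5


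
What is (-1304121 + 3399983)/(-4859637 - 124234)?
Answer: -2095862/4983871 ≈ -0.42053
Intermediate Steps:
(-1304121 + 3399983)/(-4859637 - 124234) = 2095862/(-4983871) = 2095862*(-1/4983871) = -2095862/4983871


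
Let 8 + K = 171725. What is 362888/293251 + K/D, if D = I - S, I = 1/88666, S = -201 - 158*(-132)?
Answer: -292329962733590/41312213503883 ≈ -7.0761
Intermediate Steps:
S = 20655 (S = -201 + 20856 = 20655)
I = 1/88666 ≈ 1.1278e-5
K = 171717 (K = -8 + 171725 = 171717)
D = -1831396229/88666 (D = 1/88666 - 1*20655 = 1/88666 - 20655 = -1831396229/88666 ≈ -20655.)
362888/293251 + K/D = 362888/293251 + 171717/(-1831396229/88666) = 362888*(1/293251) + 171717*(-88666/1831396229) = 362888/293251 - 1171189194/140876633 = -292329962733590/41312213503883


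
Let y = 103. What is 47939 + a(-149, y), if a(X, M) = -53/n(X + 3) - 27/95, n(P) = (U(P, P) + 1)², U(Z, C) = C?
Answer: 19150317483/399475 ≈ 47939.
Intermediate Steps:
n(P) = (1 + P)² (n(P) = (P + 1)² = (1 + P)²)
a(X, M) = -27/95 - 53/(4 + X)² (a(X, M) = -53/(1 + (X + 3))² - 27/95 = -53/(1 + (3 + X))² - 27*1/95 = -53/(4 + X)² - 27/95 = -27/95 - 53/(4 + X)²)
47939 + a(-149, y) = 47939 + (-27/95 - 53/(4 - 149)²) = 47939 + (-27/95 - 53/(-145)²) = 47939 + (-27/95 - 53*1/21025) = 47939 + (-27/95 - 53/21025) = 47939 - 114542/399475 = 19150317483/399475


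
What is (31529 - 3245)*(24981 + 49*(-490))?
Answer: 27463764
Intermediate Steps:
(31529 - 3245)*(24981 + 49*(-490)) = 28284*(24981 - 24010) = 28284*971 = 27463764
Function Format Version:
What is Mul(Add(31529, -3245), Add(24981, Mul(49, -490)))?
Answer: 27463764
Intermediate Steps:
Mul(Add(31529, -3245), Add(24981, Mul(49, -490))) = Mul(28284, Add(24981, -24010)) = Mul(28284, 971) = 27463764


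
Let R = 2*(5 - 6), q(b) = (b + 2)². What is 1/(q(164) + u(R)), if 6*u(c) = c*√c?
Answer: 124002/3416999113 + 3*I*√2/6833998226 ≈ 3.629e-5 + 6.2081e-10*I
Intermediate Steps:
q(b) = (2 + b)²
R = -2 (R = 2*(-1) = -2)
u(c) = c^(3/2)/6 (u(c) = (c*√c)/6 = c^(3/2)/6)
1/(q(164) + u(R)) = 1/((2 + 164)² + (-2)^(3/2)/6) = 1/(166² + (-2*I*√2)/6) = 1/(27556 - I*√2/3)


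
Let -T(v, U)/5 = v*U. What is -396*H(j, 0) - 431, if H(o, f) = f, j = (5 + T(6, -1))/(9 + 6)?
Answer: -431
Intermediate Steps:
T(v, U) = -5*U*v (T(v, U) = -5*v*U = -5*U*v)
j = 7/3 (j = (5 - 5*(-1)*6)/(9 + 6) = (5 + 30)/15 = 35*(1/15) = 7/3 ≈ 2.3333)
-396*H(j, 0) - 431 = -396*0 - 431 = 0 - 431 = -431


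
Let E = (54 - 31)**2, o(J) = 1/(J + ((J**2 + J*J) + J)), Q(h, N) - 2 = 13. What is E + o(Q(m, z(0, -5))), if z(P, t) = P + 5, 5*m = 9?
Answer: 253921/480 ≈ 529.00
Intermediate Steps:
m = 9/5 (m = (1/5)*9 = 9/5 ≈ 1.8000)
z(P, t) = 5 + P
Q(h, N) = 15 (Q(h, N) = 2 + 13 = 15)
o(J) = 1/(2*J + 2*J**2) (o(J) = 1/(J + ((J**2 + J**2) + J)) = 1/(J + (2*J**2 + J)) = 1/(J + (J + 2*J**2)) = 1/(2*J + 2*J**2))
E = 529 (E = 23**2 = 529)
E + o(Q(m, z(0, -5))) = 529 + (1/2)/(15*(1 + 15)) = 529 + (1/2)*(1/15)/16 = 529 + (1/2)*(1/15)*(1/16) = 529 + 1/480 = 253921/480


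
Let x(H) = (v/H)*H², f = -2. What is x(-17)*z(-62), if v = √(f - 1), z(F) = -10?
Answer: 170*I*√3 ≈ 294.45*I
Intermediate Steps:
v = I*√3 (v = √(-2 - 1) = √(-3) = I*√3 ≈ 1.732*I)
x(H) = I*H*√3 (x(H) = ((I*√3)/H)*H² = (I*√3/H)*H² = I*H*√3)
x(-17)*z(-62) = (I*(-17)*√3)*(-10) = -17*I*√3*(-10) = 170*I*√3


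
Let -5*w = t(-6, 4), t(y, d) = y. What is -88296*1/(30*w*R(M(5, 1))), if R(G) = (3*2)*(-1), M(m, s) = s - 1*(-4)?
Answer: 3679/9 ≈ 408.78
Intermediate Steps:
M(m, s) = 4 + s (M(m, s) = s + 4 = 4 + s)
w = 6/5 (w = -⅕*(-6) = 6/5 ≈ 1.2000)
R(G) = -6 (R(G) = 6*(-1) = -6)
-88296*1/(30*w*R(M(5, 1))) = -88296/(-6*30*(6/5)) = -88296/((-180*6/5)) = -88296/(-216) = -88296*(-1/216) = 3679/9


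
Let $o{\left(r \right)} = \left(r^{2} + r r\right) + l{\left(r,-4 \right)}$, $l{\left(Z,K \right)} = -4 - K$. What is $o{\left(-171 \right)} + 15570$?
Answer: $74052$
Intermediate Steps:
$o{\left(r \right)} = 2 r^{2}$ ($o{\left(r \right)} = \left(r^{2} + r r\right) - 0 = \left(r^{2} + r^{2}\right) + \left(-4 + 4\right) = 2 r^{2} + 0 = 2 r^{2}$)
$o{\left(-171 \right)} + 15570 = 2 \left(-171\right)^{2} + 15570 = 2 \cdot 29241 + 15570 = 58482 + 15570 = 74052$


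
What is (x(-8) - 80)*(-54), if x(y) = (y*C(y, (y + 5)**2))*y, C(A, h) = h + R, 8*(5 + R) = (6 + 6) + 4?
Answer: -16416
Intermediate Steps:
R = -3 (R = -5 + ((6 + 6) + 4)/8 = -5 + (12 + 4)/8 = -5 + (1/8)*16 = -5 + 2 = -3)
C(A, h) = -3 + h (C(A, h) = h - 3 = -3 + h)
x(y) = y**2*(-3 + (5 + y)**2) (x(y) = (y*(-3 + (y + 5)**2))*y = (y*(-3 + (5 + y)**2))*y = y**2*(-3 + (5 + y)**2))
(x(-8) - 80)*(-54) = ((-8)**2*(-3 + (5 - 8)**2) - 80)*(-54) = (64*(-3 + (-3)**2) - 80)*(-54) = (64*(-3 + 9) - 80)*(-54) = (64*6 - 80)*(-54) = (384 - 80)*(-54) = 304*(-54) = -16416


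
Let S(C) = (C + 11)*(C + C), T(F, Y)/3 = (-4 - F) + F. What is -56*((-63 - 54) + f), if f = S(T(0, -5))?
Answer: 5208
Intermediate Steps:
T(F, Y) = -12 (T(F, Y) = 3*((-4 - F) + F) = 3*(-4) = -12)
S(C) = 2*C*(11 + C) (S(C) = (11 + C)*(2*C) = 2*C*(11 + C))
f = 24 (f = 2*(-12)*(11 - 12) = 2*(-12)*(-1) = 24)
-56*((-63 - 54) + f) = -56*((-63 - 54) + 24) = -56*(-117 + 24) = -56*(-93) = 5208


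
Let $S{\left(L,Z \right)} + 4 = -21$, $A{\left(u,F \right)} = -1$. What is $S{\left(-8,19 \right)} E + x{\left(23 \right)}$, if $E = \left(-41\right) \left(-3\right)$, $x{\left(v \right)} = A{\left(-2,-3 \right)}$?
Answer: $-3076$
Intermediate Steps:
$x{\left(v \right)} = -1$
$S{\left(L,Z \right)} = -25$ ($S{\left(L,Z \right)} = -4 - 21 = -25$)
$E = 123$
$S{\left(-8,19 \right)} E + x{\left(23 \right)} = \left(-25\right) 123 - 1 = -3075 - 1 = -3076$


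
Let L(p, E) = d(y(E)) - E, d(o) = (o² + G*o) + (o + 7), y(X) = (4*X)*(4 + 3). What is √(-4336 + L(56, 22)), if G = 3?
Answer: √377569 ≈ 614.47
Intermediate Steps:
y(X) = 28*X (y(X) = (4*X)*7 = 28*X)
d(o) = 7 + o² + 4*o (d(o) = (o² + 3*o) + (o + 7) = (o² + 3*o) + (7 + o) = 7 + o² + 4*o)
L(p, E) = 7 + 111*E + 784*E² (L(p, E) = (7 + (28*E)² + 4*(28*E)) - E = (7 + 784*E² + 112*E) - E = (7 + 112*E + 784*E²) - E = 7 + 111*E + 784*E²)
√(-4336 + L(56, 22)) = √(-4336 + (7 + 111*22 + 784*22²)) = √(-4336 + (7 + 2442 + 784*484)) = √(-4336 + (7 + 2442 + 379456)) = √(-4336 + 381905) = √377569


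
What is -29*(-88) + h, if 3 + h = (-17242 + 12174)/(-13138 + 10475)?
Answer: 6793055/2663 ≈ 2550.9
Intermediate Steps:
h = -2921/2663 (h = -3 + (-17242 + 12174)/(-13138 + 10475) = -3 - 5068/(-2663) = -3 - 5068*(-1/2663) = -3 + 5068/2663 = -2921/2663 ≈ -1.0969)
-29*(-88) + h = -29*(-88) - 2921/2663 = 2552 - 2921/2663 = 6793055/2663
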